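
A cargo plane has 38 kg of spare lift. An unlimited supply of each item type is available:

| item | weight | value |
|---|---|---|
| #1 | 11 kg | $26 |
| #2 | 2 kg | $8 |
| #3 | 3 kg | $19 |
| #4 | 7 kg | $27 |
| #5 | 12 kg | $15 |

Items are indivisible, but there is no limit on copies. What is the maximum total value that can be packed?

Best value-per-unit is #3 at 19/3; filling with it alone gives 12×19 = 228.
Optimal mix: 1×#2 + 12×#3 → weight 38, value 236.

$236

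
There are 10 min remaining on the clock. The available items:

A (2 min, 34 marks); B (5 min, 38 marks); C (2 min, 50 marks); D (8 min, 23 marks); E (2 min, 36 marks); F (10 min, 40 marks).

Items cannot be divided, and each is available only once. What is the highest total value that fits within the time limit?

124 marks

Check high-value combinations within 10 min:
- B+C+E: time 5+2+2=9, value 38+50+36=124
- A+B+C: time 2+5+2=9, value 34+38+50=122
- A+C+E: time 2+2+2=6, value 34+50+36=120
- A+B+E: time 2+5+2=9, value 34+38+36=108
- B+C: time 5+2=7, value 38+50=88
Best: 124 marks.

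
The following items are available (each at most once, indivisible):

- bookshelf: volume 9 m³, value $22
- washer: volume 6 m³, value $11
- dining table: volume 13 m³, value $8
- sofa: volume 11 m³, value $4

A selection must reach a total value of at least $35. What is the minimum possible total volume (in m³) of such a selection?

Subsets with value ≥ 35, sorted by total volume:
- bookshelf+washer+sofa: volume 26, value 37
- bookshelf+washer+dining table: volume 28, value 41
Minimum volume: 26 m³.

26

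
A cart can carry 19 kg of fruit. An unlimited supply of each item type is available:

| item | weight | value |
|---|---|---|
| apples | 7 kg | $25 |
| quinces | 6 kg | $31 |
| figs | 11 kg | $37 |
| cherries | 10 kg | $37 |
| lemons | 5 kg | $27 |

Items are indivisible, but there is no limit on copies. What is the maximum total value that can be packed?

Best value-per-unit is lemons at 27/5; filling with it alone gives 3×27 = 81.
Optimal mix: 3×quinces → weight 18, value 93.

$93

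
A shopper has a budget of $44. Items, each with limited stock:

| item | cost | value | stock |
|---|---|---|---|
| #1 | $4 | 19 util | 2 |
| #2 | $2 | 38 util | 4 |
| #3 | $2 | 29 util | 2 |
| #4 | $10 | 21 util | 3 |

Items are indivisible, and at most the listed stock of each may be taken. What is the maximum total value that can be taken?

Top feasible selections:
- 2×#1 + 4×#2 + 2×#3 + 2×#4: cost 40, value 290
- 4×#2 + 2×#3 + 3×#4: cost 42, value 273
- 1×#1 + 4×#2 + 2×#3 + 2×#4: cost 36, value 271
Best: 290 util.

290 util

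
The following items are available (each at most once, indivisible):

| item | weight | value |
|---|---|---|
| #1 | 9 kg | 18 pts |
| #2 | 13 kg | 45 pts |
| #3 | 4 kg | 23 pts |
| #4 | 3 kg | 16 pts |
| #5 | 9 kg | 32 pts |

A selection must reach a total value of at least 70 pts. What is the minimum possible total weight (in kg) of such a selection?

Subsets with value ≥ 70, sorted by total weight:
- #3+#4+#5: weight 16, value 71
- #2+#3+#4: weight 20, value 84
Minimum weight: 16 kg.

16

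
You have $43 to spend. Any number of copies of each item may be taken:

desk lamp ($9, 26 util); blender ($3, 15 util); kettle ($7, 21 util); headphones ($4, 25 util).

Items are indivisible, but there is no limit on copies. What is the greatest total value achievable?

265 util

Best value-per-unit is headphones at 25/4; filling with it alone gives 10×25 = 250.
Optimal mix: 1×blender + 10×headphones → cost 43, value 265.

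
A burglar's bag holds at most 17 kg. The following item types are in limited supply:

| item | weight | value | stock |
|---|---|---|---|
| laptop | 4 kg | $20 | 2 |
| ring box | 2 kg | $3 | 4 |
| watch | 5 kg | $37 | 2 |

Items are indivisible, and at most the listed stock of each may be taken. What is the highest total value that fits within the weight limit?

Best selections within weight 17 and stock limits:
- 1×laptop + 1×ring box + 2×watch: weight 16, value 97
- 1×laptop + 2×watch: weight 14, value 94
- 3×ring box + 2×watch: weight 16, value 83
Best: $97.

$97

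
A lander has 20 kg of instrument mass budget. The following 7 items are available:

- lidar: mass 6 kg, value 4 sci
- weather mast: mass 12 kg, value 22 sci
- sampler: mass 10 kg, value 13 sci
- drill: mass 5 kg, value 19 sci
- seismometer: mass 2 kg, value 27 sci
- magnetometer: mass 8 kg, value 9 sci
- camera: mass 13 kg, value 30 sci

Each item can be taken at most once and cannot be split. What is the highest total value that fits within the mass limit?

76 sci

This is a 0/1 knapsack; check combinations near the capacity.
- drill+seismometer+camera: mass 5+2+13=20, value 19+27+30=76
- weather mast+drill+seismometer: mass 12+5+2=19, value 22+19+27=68
- sampler+drill+seismometer: mass 10+5+2=17, value 13+19+27=59
Best: 76 sci.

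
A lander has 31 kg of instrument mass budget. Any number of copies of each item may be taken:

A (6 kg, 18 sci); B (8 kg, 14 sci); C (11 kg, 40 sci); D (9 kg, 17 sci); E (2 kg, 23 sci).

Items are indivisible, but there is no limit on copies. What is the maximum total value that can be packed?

345 sci

Best value-per-unit is E at 23/2, and filling with it alone uses mass 15×2=30. No mix of the others beats 15×23 = 345.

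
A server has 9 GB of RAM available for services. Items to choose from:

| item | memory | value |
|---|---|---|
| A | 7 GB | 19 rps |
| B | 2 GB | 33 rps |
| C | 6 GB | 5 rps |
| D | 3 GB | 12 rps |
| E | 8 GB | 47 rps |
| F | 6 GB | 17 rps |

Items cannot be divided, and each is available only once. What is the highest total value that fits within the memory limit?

Check high-value combinations within 9 GB:
- A+B: memory 7+2=9, value 19+33=52
- B+F: memory 2+6=8, value 33+17=50
- E: memory 8, value 47
Best: 52 rps.

52 rps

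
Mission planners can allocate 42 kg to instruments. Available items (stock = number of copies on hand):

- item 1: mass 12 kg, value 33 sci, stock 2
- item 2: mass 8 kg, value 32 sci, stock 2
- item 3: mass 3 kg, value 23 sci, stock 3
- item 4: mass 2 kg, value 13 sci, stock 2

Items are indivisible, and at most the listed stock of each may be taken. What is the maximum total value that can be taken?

Best selections within mass 42 and stock limits:
- 1×item 1 + 2×item 2 + 3×item 3 + 2×item 4: mass 41, value 192
- 1×item 1 + 2×item 2 + 3×item 3 + 1×item 4: mass 39, value 179
- 2×item 1 + 1×item 2 + 2×item 3 + 2×item 4: mass 42, value 170
- 1×item 1 + 2×item 2 + 2×item 3 + 2×item 4: mass 38, value 169
Best: 192 sci.

192 sci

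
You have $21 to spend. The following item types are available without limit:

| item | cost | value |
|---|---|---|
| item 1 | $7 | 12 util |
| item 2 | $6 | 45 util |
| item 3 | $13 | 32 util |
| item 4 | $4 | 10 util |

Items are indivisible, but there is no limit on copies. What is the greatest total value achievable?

Best value-per-unit is item 2 at 45/6, and filling with it alone uses cost 3×6=18. No mix of the others beats 3×45 = 135.

135 util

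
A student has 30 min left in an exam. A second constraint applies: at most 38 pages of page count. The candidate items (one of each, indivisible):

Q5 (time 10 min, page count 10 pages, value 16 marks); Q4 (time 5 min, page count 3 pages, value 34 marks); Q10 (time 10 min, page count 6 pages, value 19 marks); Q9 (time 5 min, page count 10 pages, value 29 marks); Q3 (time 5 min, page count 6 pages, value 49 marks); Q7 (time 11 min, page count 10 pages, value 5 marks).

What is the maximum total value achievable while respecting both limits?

Feasible sets respecting both limits:
- Q4+Q10+Q9+Q3: time 25, page count 25, value 131
- Q5+Q4+Q9+Q3: time 25, page count 29, value 128
- Q5+Q4+Q10+Q3: time 30, page count 25, value 118
Best: 131 marks.

131 marks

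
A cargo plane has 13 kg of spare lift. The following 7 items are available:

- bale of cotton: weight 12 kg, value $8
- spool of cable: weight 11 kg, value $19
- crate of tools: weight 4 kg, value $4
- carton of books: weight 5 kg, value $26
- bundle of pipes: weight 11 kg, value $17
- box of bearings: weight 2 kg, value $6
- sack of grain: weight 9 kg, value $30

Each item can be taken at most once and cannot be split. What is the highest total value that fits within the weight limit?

This is a 0/1 knapsack; check combinations near the capacity.
- crate of tools+carton of books+box of bearings: weight 4+5+2=11, value 4+26+6=36
- box of bearings+sack of grain: weight 2+9=11, value 6+30=36
- crate of tools+sack of grain: weight 4+9=13, value 4+30=34
- carton of books+box of bearings: weight 5+2=7, value 26+6=32
Best: $36.

$36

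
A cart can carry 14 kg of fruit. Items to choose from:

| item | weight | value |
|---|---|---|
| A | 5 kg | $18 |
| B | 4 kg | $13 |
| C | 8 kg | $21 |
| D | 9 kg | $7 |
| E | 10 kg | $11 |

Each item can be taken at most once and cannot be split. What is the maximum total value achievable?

Check high-value combinations within 14 kg:
- A+C: weight 5+8=13, value 18+21=39
- B+C: weight 4+8=12, value 13+21=34
- A+B: weight 5+4=9, value 18+13=31
- A+D: weight 5+9=14, value 18+7=25
Best: $39.

$39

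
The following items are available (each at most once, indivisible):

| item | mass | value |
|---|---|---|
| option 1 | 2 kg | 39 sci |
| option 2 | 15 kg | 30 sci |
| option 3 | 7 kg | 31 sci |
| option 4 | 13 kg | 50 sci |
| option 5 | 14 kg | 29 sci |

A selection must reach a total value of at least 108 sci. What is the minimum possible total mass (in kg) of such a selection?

Subsets with value ≥ 108, sorted by total mass:
- option 1+option 3+option 4: mass 22, value 120
- option 1+option 4+option 5: mass 29, value 118
- option 1+option 2+option 4: mass 30, value 119
Minimum mass: 22 kg.

22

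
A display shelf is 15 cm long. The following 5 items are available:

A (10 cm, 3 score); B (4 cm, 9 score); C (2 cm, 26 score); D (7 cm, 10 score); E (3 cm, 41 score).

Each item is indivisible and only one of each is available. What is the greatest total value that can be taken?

77 score

Check high-value combinations within 15 cm:
- C+D+E: length 2+7+3=12, value 26+10+41=77
- B+C+E: length 4+2+3=9, value 9+26+41=76
- A+C+E: length 10+2+3=15, value 3+26+41=70
Best: 77 score.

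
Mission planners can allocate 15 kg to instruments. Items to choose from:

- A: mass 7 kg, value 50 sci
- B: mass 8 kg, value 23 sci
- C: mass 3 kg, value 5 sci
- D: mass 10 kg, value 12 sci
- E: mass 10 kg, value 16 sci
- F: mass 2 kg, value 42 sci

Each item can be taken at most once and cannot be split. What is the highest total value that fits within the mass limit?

This is a 0/1 knapsack; check combinations near the capacity.
- A+C+F: mass 7+3+2=12, value 50+5+42=97
- A+F: mass 7+2=9, value 50+42=92
- A+B: mass 7+8=15, value 50+23=73
Best: 97 sci.

97 sci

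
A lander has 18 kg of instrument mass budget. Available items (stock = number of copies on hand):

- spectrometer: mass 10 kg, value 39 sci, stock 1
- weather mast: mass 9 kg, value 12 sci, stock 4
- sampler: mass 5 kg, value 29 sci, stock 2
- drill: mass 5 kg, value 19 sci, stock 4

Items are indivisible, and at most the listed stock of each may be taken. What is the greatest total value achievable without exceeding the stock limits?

77 sci

Best selections within mass 18 and stock limits:
- 2×sampler + 1×drill: mass 15, value 77
- 1×spectrometer + 1×sampler: mass 15, value 68
- 1×sampler + 2×drill: mass 15, value 67
Best: 77 sci.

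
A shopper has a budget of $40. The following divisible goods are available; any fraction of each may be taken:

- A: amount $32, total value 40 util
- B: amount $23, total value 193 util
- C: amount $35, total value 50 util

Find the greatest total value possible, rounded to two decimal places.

217.29

Take in order of value per unit:
- B (193/23 per unit): all 23 → value 193, running total 193.00
- C (50/35 per unit): 17 of 35 → value 17×50/35 = 24.2857, running total 217.29
Total 217.29.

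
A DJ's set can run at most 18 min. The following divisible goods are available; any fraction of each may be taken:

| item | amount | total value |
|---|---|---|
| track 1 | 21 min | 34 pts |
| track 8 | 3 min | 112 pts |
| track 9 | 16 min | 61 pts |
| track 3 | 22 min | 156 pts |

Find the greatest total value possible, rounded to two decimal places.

218.36

Take in order of value per unit:
- track 8 (112/3 per unit): all 3 → value 112, running total 112.00
- track 3 (156/22 per unit): 15 of 22 → value 15×156/22 = 106.3636, running total 218.36
Total 218.36.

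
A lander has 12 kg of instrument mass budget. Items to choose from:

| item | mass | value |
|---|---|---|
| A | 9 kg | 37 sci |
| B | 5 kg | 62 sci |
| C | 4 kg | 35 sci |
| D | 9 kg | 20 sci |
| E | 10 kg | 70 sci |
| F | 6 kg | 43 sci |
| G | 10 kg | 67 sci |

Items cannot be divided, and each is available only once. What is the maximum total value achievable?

This is a 0/1 knapsack; check combinations near the capacity.
- B+F: mass 5+6=11, value 62+43=105
- B+C: mass 5+4=9, value 62+35=97
- C+F: mass 4+6=10, value 35+43=78
- E: mass 10, value 70
Best: 105 sci.

105 sci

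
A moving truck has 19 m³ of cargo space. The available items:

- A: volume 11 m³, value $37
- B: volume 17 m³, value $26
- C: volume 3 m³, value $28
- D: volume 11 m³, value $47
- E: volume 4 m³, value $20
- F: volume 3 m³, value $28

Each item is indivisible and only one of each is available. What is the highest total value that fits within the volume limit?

$103

Check high-value combinations within 19 m³:
- C+D+F: volume 3+11+3=17, value 28+47+28=103
- C+D+E: volume 3+11+4=18, value 28+47+20=95
- D+E+F: volume 11+4+3=18, value 47+20+28=95
Best: $103.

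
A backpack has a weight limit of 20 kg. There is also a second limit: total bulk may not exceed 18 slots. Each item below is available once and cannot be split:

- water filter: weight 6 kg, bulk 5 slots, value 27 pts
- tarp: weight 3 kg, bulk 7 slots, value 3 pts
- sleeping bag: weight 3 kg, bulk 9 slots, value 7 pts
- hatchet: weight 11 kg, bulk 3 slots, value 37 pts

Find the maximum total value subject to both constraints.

Feasible sets respecting both limits:
- water filter+sleeping bag+hatchet: weight 20, bulk 17, value 71
- water filter+tarp+hatchet: weight 20, bulk 15, value 67
- water filter+hatchet: weight 17, bulk 8, value 64
- sleeping bag+hatchet: weight 14, bulk 12, value 44
Best: 71 pts.

71 pts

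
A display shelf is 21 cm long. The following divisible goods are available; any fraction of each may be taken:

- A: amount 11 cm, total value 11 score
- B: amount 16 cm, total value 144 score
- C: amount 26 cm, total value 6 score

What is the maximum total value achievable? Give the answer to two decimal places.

Take in order of value per unit:
- B (144/16 per unit): all 16 → value 144, running total 144.00
- A (11/11 per unit): 5 of 11 → value 5×11/11 = 5.0000, running total 149.00
Total 149.00.

149.00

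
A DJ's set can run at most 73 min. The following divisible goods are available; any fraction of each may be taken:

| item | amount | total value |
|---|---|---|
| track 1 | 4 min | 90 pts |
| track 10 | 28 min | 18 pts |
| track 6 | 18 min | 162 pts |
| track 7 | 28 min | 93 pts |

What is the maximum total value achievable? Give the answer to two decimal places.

Take in order of value per unit:
- track 1 (90/4 per unit): all 4 → value 90, running total 90.00
- track 6 (162/18 per unit): all 18 → value 162, running total 252.00
- track 7 (93/28 per unit): all 28 → value 93, running total 345.00
- track 10 (18/28 per unit): 23 of 28 → value 23×18/28 = 14.7857, running total 359.79
Total 359.79.

359.79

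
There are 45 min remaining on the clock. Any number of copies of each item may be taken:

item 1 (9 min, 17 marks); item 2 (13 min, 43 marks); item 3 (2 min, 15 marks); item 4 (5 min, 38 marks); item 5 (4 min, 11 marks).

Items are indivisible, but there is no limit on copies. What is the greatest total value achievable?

342 marks

Best value-per-unit is item 4 at 38/5, and filling with it alone uses time 9×5=45. No mix of the others beats 9×38 = 342.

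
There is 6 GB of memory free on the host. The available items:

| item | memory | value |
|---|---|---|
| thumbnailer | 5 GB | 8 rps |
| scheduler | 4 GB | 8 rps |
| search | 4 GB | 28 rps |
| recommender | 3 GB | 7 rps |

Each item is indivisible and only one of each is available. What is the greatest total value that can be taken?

Check high-value combinations within 6 GB:
- search: memory 4, value 28
- scheduler: memory 4, value 8
- thumbnailer: memory 5, value 8
- recommender: memory 3, value 7
Best: 28 rps.

28 rps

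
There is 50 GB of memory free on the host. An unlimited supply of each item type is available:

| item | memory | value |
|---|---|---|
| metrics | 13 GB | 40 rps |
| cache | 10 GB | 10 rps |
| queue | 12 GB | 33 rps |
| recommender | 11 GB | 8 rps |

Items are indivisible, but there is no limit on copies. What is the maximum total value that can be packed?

Best value-per-unit is metrics at 40/13; filling with it alone gives 3×40 = 120.
Optimal mix: 2×metrics + 2×queue → memory 50, value 146.

146 rps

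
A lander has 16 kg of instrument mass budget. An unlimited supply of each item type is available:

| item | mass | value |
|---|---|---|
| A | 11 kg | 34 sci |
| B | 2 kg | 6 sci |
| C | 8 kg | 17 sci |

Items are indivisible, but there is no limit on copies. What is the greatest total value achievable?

Best value-per-unit is A at 34/11; filling with it alone gives 1×34 = 34.
Optimal mix: 8×B → mass 16, value 48.

48 sci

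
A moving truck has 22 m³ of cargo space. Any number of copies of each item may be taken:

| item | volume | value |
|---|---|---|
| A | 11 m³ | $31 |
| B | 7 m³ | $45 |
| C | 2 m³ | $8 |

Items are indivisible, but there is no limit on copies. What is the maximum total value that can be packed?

$135

Best value-per-unit is B at 45/7, and filling with it alone uses volume 3×7=21. No mix of the others beats 3×45 = 135.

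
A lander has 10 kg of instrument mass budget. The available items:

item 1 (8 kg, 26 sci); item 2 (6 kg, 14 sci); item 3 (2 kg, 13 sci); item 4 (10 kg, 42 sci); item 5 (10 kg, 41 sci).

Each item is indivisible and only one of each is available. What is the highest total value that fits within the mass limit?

This is a 0/1 knapsack; check combinations near the capacity.
- item 4: mass 10, value 42
- item 5: mass 10, value 41
- item 1+item 3: mass 8+2=10, value 26+13=39
- item 2+item 3: mass 6+2=8, value 14+13=27
Best: 42 sci.

42 sci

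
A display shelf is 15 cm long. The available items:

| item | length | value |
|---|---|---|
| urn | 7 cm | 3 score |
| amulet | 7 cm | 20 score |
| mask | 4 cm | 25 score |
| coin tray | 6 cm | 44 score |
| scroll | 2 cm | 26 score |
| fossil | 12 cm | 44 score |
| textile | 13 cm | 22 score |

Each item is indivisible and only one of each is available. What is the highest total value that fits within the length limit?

Check high-value combinations within 15 cm:
- mask+coin tray+scroll: length 4+6+2=12, value 25+44+26=95
- amulet+coin tray+scroll: length 7+6+2=15, value 20+44+26=90
- urn+coin tray+scroll: length 7+6+2=15, value 3+44+26=73
Best: 95 score.

95 score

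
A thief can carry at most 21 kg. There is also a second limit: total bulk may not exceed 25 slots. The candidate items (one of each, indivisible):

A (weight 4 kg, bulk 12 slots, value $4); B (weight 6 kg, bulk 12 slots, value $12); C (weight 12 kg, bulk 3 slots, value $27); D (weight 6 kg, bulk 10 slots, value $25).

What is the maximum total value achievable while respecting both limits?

Feasible sets respecting both limits:
- C+D: weight 18, bulk 13, value 52
- B+C: weight 18, bulk 15, value 39
- B+D: weight 12, bulk 22, value 37
- A+C: weight 16, bulk 15, value 31
Best: $52.

$52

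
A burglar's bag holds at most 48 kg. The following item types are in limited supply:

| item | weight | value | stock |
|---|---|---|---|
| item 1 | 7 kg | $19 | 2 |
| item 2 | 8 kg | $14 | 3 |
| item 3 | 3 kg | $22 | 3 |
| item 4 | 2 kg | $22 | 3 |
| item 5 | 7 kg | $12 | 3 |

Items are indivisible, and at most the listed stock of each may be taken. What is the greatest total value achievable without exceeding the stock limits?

$198

Top feasible selections:
- 2×item 1 + 2×item 2 + 3×item 3 + 3×item 4: weight 45, value 198
- 2×item 1 + 1×item 2 + 3×item 3 + 3×item 4 + 1×item 5: weight 44, value 196
- 2×item 1 + 3×item 3 + 3×item 4 + 2×item 5: weight 43, value 194
- 1×item 1 + 3×item 2 + 3×item 3 + 3×item 4: weight 46, value 193
Best: $198.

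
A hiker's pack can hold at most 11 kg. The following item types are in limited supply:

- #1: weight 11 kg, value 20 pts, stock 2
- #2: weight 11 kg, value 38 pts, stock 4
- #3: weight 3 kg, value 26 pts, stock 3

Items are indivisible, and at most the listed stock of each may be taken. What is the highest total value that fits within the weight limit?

Top feasible selections:
- 3×#3: weight 9, value 78
- 2×#3: weight 6, value 52
Best: 78 pts.

78 pts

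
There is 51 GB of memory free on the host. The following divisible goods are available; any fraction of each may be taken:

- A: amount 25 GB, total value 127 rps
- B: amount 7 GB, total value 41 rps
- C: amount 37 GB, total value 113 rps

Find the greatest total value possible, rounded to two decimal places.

Take in order of value per unit:
- B (41/7 per unit): all 7 → value 41, running total 41.00
- A (127/25 per unit): all 25 → value 127, running total 168.00
- C (113/37 per unit): 19 of 37 → value 19×113/37 = 58.0270, running total 226.03
Total 226.03.

226.03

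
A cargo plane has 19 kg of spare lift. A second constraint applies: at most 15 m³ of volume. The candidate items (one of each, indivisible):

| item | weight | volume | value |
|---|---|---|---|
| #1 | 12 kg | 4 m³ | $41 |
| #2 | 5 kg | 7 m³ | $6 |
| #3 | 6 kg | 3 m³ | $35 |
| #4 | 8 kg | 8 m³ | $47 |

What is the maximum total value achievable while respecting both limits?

Feasible sets respecting both limits:
- #3+#4: weight 14, volume 11, value 82
- #1+#3: weight 18, volume 7, value 76
- #2+#4: weight 13, volume 15, value 53
Best: $82.

$82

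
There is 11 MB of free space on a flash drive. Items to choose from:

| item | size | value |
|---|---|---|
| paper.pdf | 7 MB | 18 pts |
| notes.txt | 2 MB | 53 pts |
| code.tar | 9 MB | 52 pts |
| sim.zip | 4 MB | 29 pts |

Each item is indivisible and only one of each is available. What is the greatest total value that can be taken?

Check high-value combinations within 11 MB:
- notes.txt+code.tar: size 2+9=11, value 53+52=105
- notes.txt+sim.zip: size 2+4=6, value 53+29=82
- paper.pdf+notes.txt: size 7+2=9, value 18+53=71
- notes.txt: size 2, value 53
Best: 105 pts.

105 pts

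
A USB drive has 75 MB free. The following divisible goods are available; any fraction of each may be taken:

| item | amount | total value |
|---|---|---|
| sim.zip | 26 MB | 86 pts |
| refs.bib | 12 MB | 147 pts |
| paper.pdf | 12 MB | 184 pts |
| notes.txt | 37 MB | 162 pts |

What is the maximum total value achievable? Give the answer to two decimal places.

Take in order of value per unit:
- paper.pdf (184/12 per unit): all 12 → value 184, running total 184.00
- refs.bib (147/12 per unit): all 12 → value 147, running total 331.00
- notes.txt (162/37 per unit): all 37 → value 162, running total 493.00
- sim.zip (86/26 per unit): 14 of 26 → value 14×86/26 = 46.3077, running total 539.31
Total 539.31.

539.31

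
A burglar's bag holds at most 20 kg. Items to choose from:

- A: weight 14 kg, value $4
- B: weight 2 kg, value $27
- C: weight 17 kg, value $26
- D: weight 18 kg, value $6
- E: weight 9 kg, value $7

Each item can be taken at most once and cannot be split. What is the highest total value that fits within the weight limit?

$53

Check high-value combinations within 20 kg:
- B+C: weight 2+17=19, value 27+26=53
- B+E: weight 2+9=11, value 27+7=34
- B+D: weight 2+18=20, value 27+6=33
Best: $53.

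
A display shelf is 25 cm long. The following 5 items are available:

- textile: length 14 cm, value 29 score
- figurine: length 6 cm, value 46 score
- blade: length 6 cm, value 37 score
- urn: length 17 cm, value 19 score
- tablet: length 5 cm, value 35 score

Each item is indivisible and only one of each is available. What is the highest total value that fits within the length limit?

Check high-value combinations within 25 cm:
- figurine+blade+tablet: length 6+6+5=17, value 46+37+35=118
- textile+figurine+tablet: length 14+6+5=25, value 29+46+35=110
- textile+blade+tablet: length 14+6+5=25, value 29+37+35=101
- figurine+blade: length 6+6=12, value 46+37=83
- figurine+tablet: length 6+5=11, value 46+35=81
Best: 118 score.

118 score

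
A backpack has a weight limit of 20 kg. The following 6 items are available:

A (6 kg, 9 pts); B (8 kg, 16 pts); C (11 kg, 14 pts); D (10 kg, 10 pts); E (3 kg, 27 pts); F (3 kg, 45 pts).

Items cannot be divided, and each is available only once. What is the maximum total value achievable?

97 pts

Check high-value combinations within 20 kg:
- A+B+E+F: weight 6+8+3+3=20, value 9+16+27+45=97
- B+E+F: weight 8+3+3=14, value 16+27+45=88
- C+E+F: weight 11+3+3=17, value 14+27+45=86
Best: 97 pts.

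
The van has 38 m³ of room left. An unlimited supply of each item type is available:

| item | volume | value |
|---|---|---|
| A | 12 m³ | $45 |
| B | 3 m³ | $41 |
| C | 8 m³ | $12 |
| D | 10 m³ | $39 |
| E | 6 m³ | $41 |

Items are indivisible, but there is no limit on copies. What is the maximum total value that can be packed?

$492

Best value-per-unit is B at 41/3, and filling with it alone uses volume 12×3=36. No mix of the others beats 12×41 = 492.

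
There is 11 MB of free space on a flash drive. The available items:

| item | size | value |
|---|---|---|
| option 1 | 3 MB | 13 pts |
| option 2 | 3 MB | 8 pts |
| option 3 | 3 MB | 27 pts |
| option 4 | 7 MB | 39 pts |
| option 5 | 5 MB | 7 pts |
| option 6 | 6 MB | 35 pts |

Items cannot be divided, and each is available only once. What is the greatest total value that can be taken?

Check high-value combinations within 11 MB:
- option 3+option 4: size 3+7=10, value 27+39=66
- option 3+option 6: size 3+6=9, value 27+35=62
- option 1+option 4: size 3+7=10, value 13+39=52
Best: 66 pts.

66 pts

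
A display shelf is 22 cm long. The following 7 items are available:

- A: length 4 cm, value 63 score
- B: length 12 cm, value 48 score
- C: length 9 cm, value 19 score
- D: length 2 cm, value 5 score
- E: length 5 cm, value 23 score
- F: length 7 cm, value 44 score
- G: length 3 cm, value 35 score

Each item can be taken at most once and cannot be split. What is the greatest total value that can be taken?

Check high-value combinations within 22 cm:
- A+D+E+F+G: length 4+2+5+7+3=21, value 63+5+23+44+35=170
- A+E+F+G: length 4+5+7+3=19, value 63+23+44+35=165
- A+B+D+G: length 4+12+2+3=21, value 63+48+5+35=151
- A+D+F+G: length 4+2+7+3=16, value 63+5+44+35=147
Best: 170 score.

170 score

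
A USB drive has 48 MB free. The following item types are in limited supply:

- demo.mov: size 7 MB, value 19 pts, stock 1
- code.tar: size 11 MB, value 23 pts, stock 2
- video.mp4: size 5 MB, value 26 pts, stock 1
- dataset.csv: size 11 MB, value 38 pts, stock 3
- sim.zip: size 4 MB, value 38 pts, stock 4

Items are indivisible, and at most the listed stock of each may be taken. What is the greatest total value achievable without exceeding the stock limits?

Best selections within size 48 and stock limits:
- 1×video.mp4 + 2×dataset.csv + 4×sim.zip: size 43, value 254
- 1×demo.mov + 2×dataset.csv + 4×sim.zip: size 45, value 247
- 1×code.tar + 1×video.mp4 + 1×dataset.csv + 4×sim.zip: size 43, value 239
Best: 254 pts.

254 pts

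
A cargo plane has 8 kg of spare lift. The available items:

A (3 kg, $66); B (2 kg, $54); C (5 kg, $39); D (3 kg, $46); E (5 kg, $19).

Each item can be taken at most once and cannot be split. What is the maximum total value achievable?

$166

Check high-value combinations within 8 kg:
- A+B+D: weight 3+2+3=8, value 66+54+46=166
- A+B: weight 3+2=5, value 66+54=120
- A+D: weight 3+3=6, value 66+46=112
- A+C: weight 3+5=8, value 66+39=105
Best: $166.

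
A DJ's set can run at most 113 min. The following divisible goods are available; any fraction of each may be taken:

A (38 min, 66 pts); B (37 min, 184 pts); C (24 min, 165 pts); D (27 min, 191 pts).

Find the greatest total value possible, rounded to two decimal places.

583.42

Take in order of value per unit:
- D (191/27 per unit): all 27 → value 191, running total 191.00
- C (165/24 per unit): all 24 → value 165, running total 356.00
- B (184/37 per unit): all 37 → value 184, running total 540.00
- A (66/38 per unit): 25 of 38 → value 25×66/38 = 43.4211, running total 583.42
Total 583.42.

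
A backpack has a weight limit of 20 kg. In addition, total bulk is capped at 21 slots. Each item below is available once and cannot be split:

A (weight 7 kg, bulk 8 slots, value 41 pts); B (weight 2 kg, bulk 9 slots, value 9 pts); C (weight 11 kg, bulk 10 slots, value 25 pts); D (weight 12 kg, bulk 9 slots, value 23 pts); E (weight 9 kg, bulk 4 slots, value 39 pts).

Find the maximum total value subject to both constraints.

Feasible sets respecting both limits:
- A+B+E: weight 18, bulk 21, value 89
- A+E: weight 16, bulk 12, value 80
- A+C: weight 18, bulk 18, value 66
- A+D: weight 19, bulk 17, value 64
Best: 89 pts.

89 pts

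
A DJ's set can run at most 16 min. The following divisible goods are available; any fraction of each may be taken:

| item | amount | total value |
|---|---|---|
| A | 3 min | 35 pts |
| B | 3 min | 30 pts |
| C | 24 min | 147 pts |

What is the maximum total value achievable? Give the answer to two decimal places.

Take in order of value per unit:
- A (35/3 per unit): all 3 → value 35, running total 35.00
- B (30/3 per unit): all 3 → value 30, running total 65.00
- C (147/24 per unit): 10 of 24 → value 10×147/24 = 61.2500, running total 126.25
Total 126.25.

126.25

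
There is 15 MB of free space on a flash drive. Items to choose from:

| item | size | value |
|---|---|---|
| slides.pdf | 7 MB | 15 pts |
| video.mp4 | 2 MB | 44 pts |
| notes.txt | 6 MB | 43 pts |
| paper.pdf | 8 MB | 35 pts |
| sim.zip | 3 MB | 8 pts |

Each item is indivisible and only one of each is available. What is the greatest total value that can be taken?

102 pts

Check high-value combinations within 15 MB:
- slides.pdf+video.mp4+notes.txt: size 7+2+6=15, value 15+44+43=102
- video.mp4+notes.txt+sim.zip: size 2+6+3=11, value 44+43+8=95
- video.mp4+notes.txt: size 2+6=8, value 44+43=87
Best: 102 pts.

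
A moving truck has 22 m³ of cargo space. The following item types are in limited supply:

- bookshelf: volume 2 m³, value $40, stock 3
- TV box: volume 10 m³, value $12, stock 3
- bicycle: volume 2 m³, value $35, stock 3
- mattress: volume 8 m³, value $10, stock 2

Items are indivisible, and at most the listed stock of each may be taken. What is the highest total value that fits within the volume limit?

$237

Best selections within volume 22 and stock limits:
- 3×bookshelf + 1×TV box + 3×bicycle: volume 22, value 237
- 3×bookshelf + 3×bicycle + 1×mattress: volume 20, value 235
- 3×bookshelf + 3×bicycle: volume 12, value 225
Best: $237.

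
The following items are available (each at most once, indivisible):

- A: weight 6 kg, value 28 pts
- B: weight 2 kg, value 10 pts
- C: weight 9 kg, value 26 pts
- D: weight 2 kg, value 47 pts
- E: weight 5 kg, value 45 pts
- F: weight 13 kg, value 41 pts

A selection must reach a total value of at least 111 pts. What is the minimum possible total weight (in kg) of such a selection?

Subsets with value ≥ 111, sorted by total weight:
- A+D+E: weight 13, value 120
- A+B+D+E: weight 15, value 130
- C+D+E: weight 16, value 118
Minimum weight: 13 kg.

13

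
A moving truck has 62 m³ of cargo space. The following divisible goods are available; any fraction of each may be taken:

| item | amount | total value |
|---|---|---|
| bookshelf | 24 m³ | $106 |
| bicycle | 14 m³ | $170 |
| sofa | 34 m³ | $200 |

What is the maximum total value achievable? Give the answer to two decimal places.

Take in order of value per unit:
- bicycle (170/14 per unit): all 14 → value 170, running total 170.00
- sofa (200/34 per unit): all 34 → value 200, running total 370.00
- bookshelf (106/24 per unit): 14 of 24 → value 14×106/24 = 61.8333, running total 431.83
Total 431.83.

431.83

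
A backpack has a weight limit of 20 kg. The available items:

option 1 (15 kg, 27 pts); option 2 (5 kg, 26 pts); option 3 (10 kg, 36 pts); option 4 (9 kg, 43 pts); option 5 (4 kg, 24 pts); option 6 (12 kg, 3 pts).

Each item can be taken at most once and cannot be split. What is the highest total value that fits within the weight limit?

93 pts

This is a 0/1 knapsack; check combinations near the capacity.
- option 2+option 4+option 5: weight 5+9+4=18, value 26+43+24=93
- option 2+option 3+option 5: weight 5+10+4=19, value 26+36+24=86
- option 3+option 4: weight 10+9=19, value 36+43=79
- option 2+option 4: weight 5+9=14, value 26+43=69
- option 4+option 5: weight 9+4=13, value 43+24=67
Best: 93 pts.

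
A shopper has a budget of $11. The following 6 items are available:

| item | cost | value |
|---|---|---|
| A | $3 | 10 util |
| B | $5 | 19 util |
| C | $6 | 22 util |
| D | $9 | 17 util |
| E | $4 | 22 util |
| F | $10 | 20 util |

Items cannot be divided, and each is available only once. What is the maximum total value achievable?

44 util

Check high-value combinations within $11:
- C+E: cost 6+4=10, value 22+22=44
- B+E: cost 5+4=9, value 19+22=41
- B+C: cost 5+6=11, value 19+22=41
Best: 44 util.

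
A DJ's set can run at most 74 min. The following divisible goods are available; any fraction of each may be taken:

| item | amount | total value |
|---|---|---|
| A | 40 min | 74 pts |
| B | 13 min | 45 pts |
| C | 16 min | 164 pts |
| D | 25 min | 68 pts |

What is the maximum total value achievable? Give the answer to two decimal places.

Take in order of value per unit:
- C (164/16 per unit): all 16 → value 164, running total 164.00
- B (45/13 per unit): all 13 → value 45, running total 209.00
- D (68/25 per unit): all 25 → value 68, running total 277.00
- A (74/40 per unit): 20 of 40 → value 20×74/40 = 37.0000, running total 314.00
Total 314.00.

314.00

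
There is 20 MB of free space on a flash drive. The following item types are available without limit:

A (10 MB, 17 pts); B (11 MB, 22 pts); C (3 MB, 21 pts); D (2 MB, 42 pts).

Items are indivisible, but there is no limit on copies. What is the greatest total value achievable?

Best value-per-unit is D at 42/2, and filling with it alone uses size 10×2=20. No mix of the others beats 10×42 = 420.

420 pts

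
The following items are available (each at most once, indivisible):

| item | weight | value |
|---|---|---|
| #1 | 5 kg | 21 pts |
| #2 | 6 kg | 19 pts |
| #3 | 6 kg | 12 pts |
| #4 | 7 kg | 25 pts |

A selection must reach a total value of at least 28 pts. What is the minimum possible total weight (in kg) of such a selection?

Subsets with value ≥ 28, sorted by total weight:
- #1+#2: weight 11, value 40
- #1+#3: weight 11, value 33
- #1+#4: weight 12, value 46
Minimum weight: 11 kg.

11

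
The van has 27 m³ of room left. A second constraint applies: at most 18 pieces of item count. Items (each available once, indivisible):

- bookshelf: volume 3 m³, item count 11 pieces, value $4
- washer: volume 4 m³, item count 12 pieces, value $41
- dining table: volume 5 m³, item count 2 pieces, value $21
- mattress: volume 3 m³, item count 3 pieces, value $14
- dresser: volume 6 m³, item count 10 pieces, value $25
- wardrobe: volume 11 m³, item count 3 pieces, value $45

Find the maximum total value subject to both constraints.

Feasible sets respecting both limits:
- washer+dining table+wardrobe: volume 20, item count 17, value 107
- dining table+mattress+dresser+wardrobe: volume 25, item count 18, value 105
- washer+mattress+wardrobe: volume 18, item count 18, value 100
- dining table+dresser+wardrobe: volume 22, item count 15, value 91
Best: $107.

$107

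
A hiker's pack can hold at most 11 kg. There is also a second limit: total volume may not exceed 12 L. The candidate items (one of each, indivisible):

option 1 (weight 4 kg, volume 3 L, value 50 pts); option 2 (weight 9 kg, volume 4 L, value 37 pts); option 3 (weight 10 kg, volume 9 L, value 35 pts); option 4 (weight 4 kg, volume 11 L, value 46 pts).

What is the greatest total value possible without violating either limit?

Feasible sets respecting both limits:
- option 1: weight 4, volume 3, value 50
- option 4: weight 4, volume 11, value 46
- option 2: weight 9, volume 4, value 37
Best: 50 pts.

50 pts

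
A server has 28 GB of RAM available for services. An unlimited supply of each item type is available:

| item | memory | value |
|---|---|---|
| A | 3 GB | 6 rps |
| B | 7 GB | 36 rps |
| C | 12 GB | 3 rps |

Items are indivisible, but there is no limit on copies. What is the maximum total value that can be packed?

144 rps

Best value-per-unit is B at 36/7, and filling with it alone uses memory 4×7=28. No mix of the others beats 4×36 = 144.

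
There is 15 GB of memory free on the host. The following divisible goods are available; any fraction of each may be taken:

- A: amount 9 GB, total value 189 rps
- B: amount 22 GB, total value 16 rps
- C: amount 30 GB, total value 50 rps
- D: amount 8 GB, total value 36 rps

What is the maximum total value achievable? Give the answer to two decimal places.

Take in order of value per unit:
- A (189/9 per unit): all 9 → value 189, running total 189.00
- D (36/8 per unit): 6 of 8 → value 6×36/8 = 27.0000, running total 216.00
Total 216.00.

216.00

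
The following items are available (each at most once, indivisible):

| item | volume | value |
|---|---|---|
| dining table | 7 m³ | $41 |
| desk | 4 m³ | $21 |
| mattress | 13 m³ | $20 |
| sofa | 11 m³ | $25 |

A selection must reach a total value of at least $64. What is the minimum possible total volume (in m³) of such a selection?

Subsets with value ≥ 64, sorted by total volume:
- dining table+sofa: volume 18, value 66
- dining table+desk+sofa: volume 22, value 87
- dining table+desk+mattress: volume 24, value 82
Minimum volume: 18 m³.

18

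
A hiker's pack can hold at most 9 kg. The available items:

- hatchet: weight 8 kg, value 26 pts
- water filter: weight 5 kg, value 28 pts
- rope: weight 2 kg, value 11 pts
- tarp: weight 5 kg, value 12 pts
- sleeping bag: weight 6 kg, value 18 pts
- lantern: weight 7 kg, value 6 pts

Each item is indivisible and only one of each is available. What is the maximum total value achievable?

39 pts

This is a 0/1 knapsack; check combinations near the capacity.
- water filter+rope: weight 5+2=7, value 28+11=39
- rope+sleeping bag: weight 2+6=8, value 11+18=29
- water filter: weight 5, value 28
- hatchet: weight 8, value 26
- rope+tarp: weight 2+5=7, value 11+12=23
Best: 39 pts.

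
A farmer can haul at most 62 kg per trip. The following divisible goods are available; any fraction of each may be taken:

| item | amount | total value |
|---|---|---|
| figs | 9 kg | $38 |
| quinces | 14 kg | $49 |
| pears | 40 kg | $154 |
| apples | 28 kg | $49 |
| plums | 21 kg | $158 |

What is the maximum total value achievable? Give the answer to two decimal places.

Take in order of value per unit:
- plums (158/21 per unit): all 21 → value 158, running total 158.00
- figs (38/9 per unit): all 9 → value 38, running total 196.00
- pears (154/40 per unit): 32 of 40 → value 32×154/40 = 123.2000, running total 319.20
Total 319.20.

319.20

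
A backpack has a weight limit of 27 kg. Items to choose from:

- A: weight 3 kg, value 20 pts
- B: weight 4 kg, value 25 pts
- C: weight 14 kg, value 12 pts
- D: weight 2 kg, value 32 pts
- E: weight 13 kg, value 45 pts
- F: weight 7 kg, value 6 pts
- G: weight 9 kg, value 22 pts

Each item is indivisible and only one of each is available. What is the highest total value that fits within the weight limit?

Check high-value combinations within 27 kg:
- A+B+D+E: weight 3+4+2+13=22, value 20+25+32+45=122
- A+D+E+G: weight 3+2+13+9=27, value 20+32+45+22=119
- B+D+E+F: weight 4+2+13+7=26, value 25+32+45+6=108
Best: 122 pts.

122 pts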